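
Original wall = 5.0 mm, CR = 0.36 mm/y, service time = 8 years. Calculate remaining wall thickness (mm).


Remaining wall = original − CR × time
t = 5.0 − 0.36*8 = 5.0 − 2.88 = 2.12 mm

2.12 mm


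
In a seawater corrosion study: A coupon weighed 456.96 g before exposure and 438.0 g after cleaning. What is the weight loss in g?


Weight loss = initial − final
WL = 456.96 − 438.0 = 18.96 g

18.96 g


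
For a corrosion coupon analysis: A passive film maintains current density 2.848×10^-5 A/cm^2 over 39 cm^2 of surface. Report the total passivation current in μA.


I = i_pass * A, then convert A → μA (×10^6)
I = 2.848×10^-5 * 39 * 10^6 = 1110.72 μA

1110.72 μA


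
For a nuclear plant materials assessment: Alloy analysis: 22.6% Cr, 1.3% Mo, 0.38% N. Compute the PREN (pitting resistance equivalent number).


Apply the PREN formula: PREN = Cr + 3.3*Mo + 16*N
PREN = 22.6 + 3.3*1.3 + 16*0.38
PREN = 22.6 + 4.29 + 6.08 = 32.97

32.97


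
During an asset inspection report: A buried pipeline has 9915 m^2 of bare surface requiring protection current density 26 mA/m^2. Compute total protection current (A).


I = area * current density, then convert mA → A (÷1000)
I = 9915 * 26 / 1000 = 257.79 A

257.79 A


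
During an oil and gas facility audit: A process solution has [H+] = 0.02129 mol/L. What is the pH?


pH = −log10[H+]
pH = −log10(0.02129) = 1.67

1.67


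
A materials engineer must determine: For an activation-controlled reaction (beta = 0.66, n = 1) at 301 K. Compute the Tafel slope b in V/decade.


Apply the Tafel slope relation: b = 2.303*R*T/(beta*n*F)
Numerator: 2.303 * 8.314 * 301 = 5763.29
Denominator: 0.66 * 1 * 96485 = 63680.1
b = 5763.29 / 63680.1 = 0.091 V/decade

0.091 V/decade


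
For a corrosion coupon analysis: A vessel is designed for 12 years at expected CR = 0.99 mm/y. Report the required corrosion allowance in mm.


Corrosion allowance = CR × design life
CA = 0.99 * 12 = 11.88 mm

11.88 mm


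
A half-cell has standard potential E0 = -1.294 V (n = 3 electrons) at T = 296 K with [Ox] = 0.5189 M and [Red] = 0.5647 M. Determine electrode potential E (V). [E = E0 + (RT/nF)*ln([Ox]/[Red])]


Apply the Nernst equation: E = E0 + (RT/nF)*ln([Ox]/[Red])
Step 1: RT/nF = 8.314*296/(3*96485) = 0.00850199 V
Step 2: [Ox]/[Red] = 0.5189/0.5647 = 0.918895
Step 3: ln(0.918895) = -0.084583
Step 4: correction = 0.00850199 * -0.084583 = -0.0007 V
E = -1.294 + -0.0007 = -1.2947 V

-1.2947 V


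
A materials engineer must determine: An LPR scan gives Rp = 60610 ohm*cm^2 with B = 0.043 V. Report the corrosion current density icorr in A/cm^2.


Apply the Stern-Geary relation: icorr = B / Rp
icorr = 0.043 / 60610 = 7.095×10^-7 A/cm^2

7.095×10^-7 A/cm^2


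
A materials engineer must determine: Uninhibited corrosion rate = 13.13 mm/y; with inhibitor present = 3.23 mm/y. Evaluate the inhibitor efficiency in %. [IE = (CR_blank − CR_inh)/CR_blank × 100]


Apply the inhibitor-efficiency definition: IE = (CR_blank − CR_inh)/CR_blank × 100
IE = (13.13 − 3.23) / 13.13 × 100
IE = 9.9 / 13.13 × 100 = 75.4 %

75.4 %


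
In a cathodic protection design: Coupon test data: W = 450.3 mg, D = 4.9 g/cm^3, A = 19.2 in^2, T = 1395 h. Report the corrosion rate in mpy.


Apply the mpy weight-loss relation: CR = 534 * W / (D * A * T)
Numerator: 534 * 450.3 = 240460.2
Denominator: 4.9 * 19.2 * 1395 = 131241.6
CR = 240460.2 / 131241.6 = 1.832 mpy

1.832 mpy


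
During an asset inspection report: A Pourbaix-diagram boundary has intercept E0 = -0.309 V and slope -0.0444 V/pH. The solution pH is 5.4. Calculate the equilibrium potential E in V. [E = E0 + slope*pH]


Apply the Pourbaix line equation: E = E0 + slope*pH
E = -0.309 + (-0.0444)*5.4 = -0.309 + (-0.23976) = -0.54876 V
Rounded to 4 decimal places: E = -0.5488 V

-0.5488 V


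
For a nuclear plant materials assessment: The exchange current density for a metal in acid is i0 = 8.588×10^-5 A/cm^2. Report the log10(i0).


i0 = 8.588×10^-5 A/cm^2
log10(i0) = -4.066

-4.066


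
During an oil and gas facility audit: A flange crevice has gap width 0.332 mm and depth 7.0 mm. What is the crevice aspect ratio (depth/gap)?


Aspect ratio = depth / gap
Ratio = 7.0 / 0.332 = 21.1

21.1


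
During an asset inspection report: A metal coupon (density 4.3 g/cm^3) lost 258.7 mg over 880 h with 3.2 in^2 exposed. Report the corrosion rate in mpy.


Apply the mpy weight-loss relation: CR = 534 * W / (D * A * T)
Numerator: 534 * 258.7 = 138145.8
Denominator: 4.3 * 3.2 * 880 = 12108.8
CR = 138145.8 / 12108.8 = 11.4087 mpy

11.4087 mpy


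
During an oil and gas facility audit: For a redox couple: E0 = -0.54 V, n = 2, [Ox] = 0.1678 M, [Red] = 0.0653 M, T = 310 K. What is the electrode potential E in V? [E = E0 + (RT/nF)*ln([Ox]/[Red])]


Apply the Nernst equation: E = E0 + (RT/nF)*ln([Ox]/[Red])
Step 1: RT/nF = 8.314*310/(2*96485) = 0.01335617 V
Step 2: [Ox]/[Red] = 0.1678/0.0653 = 2.569678
Step 3: ln(2.569678) = 0.943781
Step 4: correction = 0.01335617 * 0.943781 = 0.013 V
E = -0.54 + 0.013 = -0.527 V

-0.527 V


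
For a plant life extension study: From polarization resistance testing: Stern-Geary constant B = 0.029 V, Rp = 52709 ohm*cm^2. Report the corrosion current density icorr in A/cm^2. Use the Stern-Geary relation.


Apply the Stern-Geary relation: icorr = B / Rp
icorr = 0.029 / 52709 = 5.502×10^-7 A/cm^2

5.502×10^-7 A/cm^2


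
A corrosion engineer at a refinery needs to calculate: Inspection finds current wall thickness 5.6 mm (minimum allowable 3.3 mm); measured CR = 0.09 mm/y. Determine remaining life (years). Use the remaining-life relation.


Apply the remaining-life relation: RL = (t_current − t_min) / CR
RL = (5.6 − 3.3) / 0.09 = 2.3 / 0.09 = 25.6 years

25.6 years


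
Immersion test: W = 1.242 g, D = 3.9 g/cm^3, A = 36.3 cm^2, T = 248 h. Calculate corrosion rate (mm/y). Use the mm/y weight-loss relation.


Apply the mm/y weight-loss relation: CR = 87600 * W / (D * A * T)
Numerator: 87600 * 1.242 = 108799.2
Denominator: 3.9 * 36.3 * 248 = 35109.36
CR = 108799.2 / 35109.36 = 3.09887 mm/y

3.09887 mm/y


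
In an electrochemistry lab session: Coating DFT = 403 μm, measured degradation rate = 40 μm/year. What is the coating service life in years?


Service life = thickness / degradation rate
Life = 403 / 40 = 10.1 years

10.1 years


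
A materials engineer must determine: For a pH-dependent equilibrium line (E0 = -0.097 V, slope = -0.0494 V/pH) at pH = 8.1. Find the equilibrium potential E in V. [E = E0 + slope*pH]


Apply the Pourbaix line equation: E = E0 + slope*pH
E = -0.097 + (-0.0494)*8.1 = -0.097 + (-0.40014) = -0.49714 V
Rounded to 4 decimal places: E = -0.4971 V

-0.4971 V


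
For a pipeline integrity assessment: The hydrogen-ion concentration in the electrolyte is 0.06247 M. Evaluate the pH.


pH = −log10[H+]
pH = −log10(0.06247) = 1.2

1.2


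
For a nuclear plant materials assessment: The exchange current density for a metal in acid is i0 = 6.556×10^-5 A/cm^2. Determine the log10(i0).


i0 = 6.556×10^-5 A/cm^2
log10(i0) = -4.183

-4.183


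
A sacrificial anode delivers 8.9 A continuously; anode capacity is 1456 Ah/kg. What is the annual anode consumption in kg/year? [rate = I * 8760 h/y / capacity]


Annual consumption = current * hours per year / capacity
Rate = 8.9 * 8760 / 1456 = 53.5 kg/year

53.5 kg/year


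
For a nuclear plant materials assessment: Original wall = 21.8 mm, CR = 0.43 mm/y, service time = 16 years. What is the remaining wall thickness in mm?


Remaining wall = original − CR × time
t = 21.8 − 0.43*16 = 21.8 − 6.88 = 14.92 mm

14.92 mm


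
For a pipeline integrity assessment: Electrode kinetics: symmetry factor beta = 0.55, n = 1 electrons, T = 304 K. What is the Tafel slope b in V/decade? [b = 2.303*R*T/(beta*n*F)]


Apply the Tafel slope relation: b = 2.303*R*T/(beta*n*F)
Numerator: 2.303 * 8.314 * 304 = 5820.73
Denominator: 0.55 * 1 * 96485 = 53066.75
b = 5820.73 / 53066.75 = 0.1097 V/decade

0.1097 V/decade


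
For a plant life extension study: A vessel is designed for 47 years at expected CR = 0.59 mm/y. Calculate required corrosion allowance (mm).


Corrosion allowance = CR × design life
CA = 0.59 * 47 = 27.73 mm

27.73 mm


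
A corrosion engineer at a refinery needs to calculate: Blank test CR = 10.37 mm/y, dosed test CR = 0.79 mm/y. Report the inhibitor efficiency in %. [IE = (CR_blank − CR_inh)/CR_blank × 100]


Apply the inhibitor-efficiency definition: IE = (CR_blank − CR_inh)/CR_blank × 100
IE = (10.37 − 0.79) / 10.37 × 100
IE = 9.58 / 10.37 × 100 = 92.4 %

92.4 %


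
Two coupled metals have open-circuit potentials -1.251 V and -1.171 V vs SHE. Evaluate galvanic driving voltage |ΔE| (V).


Driving voltage is the absolute potential difference.
|ΔE| = |-1.251 − (-1.171)| = 0.08 V

0.08 V


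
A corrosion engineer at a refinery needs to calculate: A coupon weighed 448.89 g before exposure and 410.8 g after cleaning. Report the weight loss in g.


Weight loss = initial − final
WL = 448.89 − 410.8 = 38.09 g

38.09 g


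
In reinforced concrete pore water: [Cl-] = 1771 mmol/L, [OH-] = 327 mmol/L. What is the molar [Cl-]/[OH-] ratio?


Threshold parameter = [Cl-] / [OH-] (molar basis; both in mmol/L, so units cancel)
Ratio = 1771 / 327 = 5.42

5.42


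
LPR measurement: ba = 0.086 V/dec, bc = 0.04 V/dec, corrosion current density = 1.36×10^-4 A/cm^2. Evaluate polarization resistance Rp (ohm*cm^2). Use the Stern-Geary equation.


Apply the Stern-Geary equation: Rp = ba*bc / (2.303*icorr*(ba+bc))
ba*bc = 0.086*0.04 = 0.00344
ba+bc = 0.126; 2.303*icorr*(ba+bc) = 2.303*1.36×10^-4*0.126 = 3.9464208×10^-5
Rp = 0.00344 / 3.9464208×10^-5 = 87.2 ohm*cm^2

87.2 ohm*cm^2


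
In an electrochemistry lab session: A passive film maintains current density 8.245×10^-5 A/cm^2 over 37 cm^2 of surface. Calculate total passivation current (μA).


I = i_pass * A, then convert A → μA (×10^6)
I = 8.245×10^-5 * 37 * 10^6 = 3050.65 μA

3050.65 μA


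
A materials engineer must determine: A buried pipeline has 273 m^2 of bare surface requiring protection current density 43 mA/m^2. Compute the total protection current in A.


I = area * current density, then convert mA → A (÷1000)
I = 273 * 43 / 1000 = 11.74 A

11.74 A


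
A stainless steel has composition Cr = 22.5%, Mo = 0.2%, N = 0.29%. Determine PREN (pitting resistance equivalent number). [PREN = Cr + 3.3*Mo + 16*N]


Apply the PREN formula: PREN = Cr + 3.3*Mo + 16*N
PREN = 22.5 + 3.3*0.2 + 16*0.29
PREN = 22.5 + 0.66 + 4.64 = 27.8

27.8


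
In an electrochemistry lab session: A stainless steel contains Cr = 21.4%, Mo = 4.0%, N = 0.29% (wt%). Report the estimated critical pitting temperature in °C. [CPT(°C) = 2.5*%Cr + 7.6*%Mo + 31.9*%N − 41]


Apply the ASTM G48 empirical CPT estimate: CPT(°C) = 2.5*%Cr + 7.6*%Mo + 31.9*%N − 41
2.5*21.4 = 53.5; 7.6*4.0 = 30.4; 31.9*0.29 = 9.251
CPT = 53.5 + 30.4 + 9.251 − 41 = 52.151 °C
Rounded to 0.1 °C: CPT ≈ 52.2 °C

52.2 °C


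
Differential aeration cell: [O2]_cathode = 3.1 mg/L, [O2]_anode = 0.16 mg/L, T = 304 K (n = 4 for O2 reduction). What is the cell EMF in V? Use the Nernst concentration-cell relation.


Apply the Nernst concentration-cell relation: E = (RT/nF)*ln(C_cathode/C_anode)
RT/nF = 8.314*304/(4*96485) = 0.00654883 V
ln(3.1/0.16) = 2.96398
E = 0.00654883 * 2.96398 = 0.01941 V

0.01941 V


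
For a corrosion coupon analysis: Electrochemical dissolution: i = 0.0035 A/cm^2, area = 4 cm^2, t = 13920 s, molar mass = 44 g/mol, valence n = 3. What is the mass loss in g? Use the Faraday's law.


Apply Faraday's law: m = i*A*t*M / (n*F)
Total charge passed Q = i*A*t = 0.0035*4*13920 = 194.88 C
m = Q*M/(n*F) = 194.88*44/(3*96485) = 0.03 g

0.03 g


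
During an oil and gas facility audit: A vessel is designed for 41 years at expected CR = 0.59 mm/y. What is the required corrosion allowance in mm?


Corrosion allowance = CR × design life
CA = 0.59 * 41 = 24.19 mm

24.19 mm


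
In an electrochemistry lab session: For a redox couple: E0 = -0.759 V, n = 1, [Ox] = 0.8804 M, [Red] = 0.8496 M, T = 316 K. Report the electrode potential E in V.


Apply the Nernst equation: E = E0 + (RT/nF)*ln([Ox]/[Red])
Step 1: RT/nF = 8.314*316/(1*96485) = 0.02722935 V
Step 2: [Ox]/[Red] = 0.8804/0.8496 = 1.036252
Step 3: ln(1.036252) = 0.03561
Step 4: correction = 0.02722935 * 0.03561 = 0.001 V
E = -0.759 + 0.001 = -0.758 V

-0.758 V


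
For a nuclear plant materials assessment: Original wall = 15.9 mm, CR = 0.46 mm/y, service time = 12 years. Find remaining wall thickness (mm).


Remaining wall = original − CR × time
t = 15.9 − 0.46*12 = 15.9 − 5.52 = 10.38 mm

10.38 mm


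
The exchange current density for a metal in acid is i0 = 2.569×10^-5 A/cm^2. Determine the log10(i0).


i0 = 2.569×10^-5 A/cm^2
log10(i0) = -4.59

-4.59


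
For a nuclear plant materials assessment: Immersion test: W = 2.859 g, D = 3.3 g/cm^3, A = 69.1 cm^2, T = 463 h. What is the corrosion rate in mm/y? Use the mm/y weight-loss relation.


Apply the mm/y weight-loss relation: CR = 87600 * W / (D * A * T)
Numerator: 87600 * 2.859 = 250448.4
Denominator: 3.3 * 69.1 * 463 = 105577.89
CR = 250448.4 / 105577.89 = 2.37217 mm/y

2.37217 mm/y


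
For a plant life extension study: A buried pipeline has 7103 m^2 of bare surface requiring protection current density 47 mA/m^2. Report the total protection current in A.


I = area * current density, then convert mA → A (÷1000)
I = 7103 * 47 / 1000 = 333.84 A

333.84 A


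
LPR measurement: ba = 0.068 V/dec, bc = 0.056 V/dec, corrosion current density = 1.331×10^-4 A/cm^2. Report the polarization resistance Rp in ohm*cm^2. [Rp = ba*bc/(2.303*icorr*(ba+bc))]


Apply the Stern-Geary equation: Rp = ba*bc / (2.303*icorr*(ba+bc))
ba*bc = 0.068*0.056 = 0.003808
ba+bc = 0.124; 2.303*icorr*(ba+bc) = 2.303*1.331×10^-4*0.124 = 3.8009633×10^-5
Rp = 0.003808 / 3.8009633×10^-5 = 100.19 ohm*cm^2

100.19 ohm*cm^2


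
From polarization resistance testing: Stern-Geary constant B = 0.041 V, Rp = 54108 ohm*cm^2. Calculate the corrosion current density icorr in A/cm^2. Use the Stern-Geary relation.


Apply the Stern-Geary relation: icorr = B / Rp
icorr = 0.041 / 54108 = 7.577×10^-7 A/cm^2

7.577×10^-7 A/cm^2


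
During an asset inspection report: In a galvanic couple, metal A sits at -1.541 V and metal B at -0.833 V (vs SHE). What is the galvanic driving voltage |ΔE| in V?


Driving voltage is the absolute potential difference.
|ΔE| = |-1.541 − (-0.833)| = 0.708 V

0.708 V


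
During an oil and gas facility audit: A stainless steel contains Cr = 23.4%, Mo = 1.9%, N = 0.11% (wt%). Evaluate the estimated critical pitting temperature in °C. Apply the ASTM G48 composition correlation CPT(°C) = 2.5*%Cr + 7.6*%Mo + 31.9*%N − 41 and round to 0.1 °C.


Apply the ASTM G48 empirical CPT estimate: CPT(°C) = 2.5*%Cr + 7.6*%Mo + 31.9*%N − 41
2.5*23.4 = 58.5; 7.6*1.9 = 14.44; 31.9*0.11 = 3.509
CPT = 58.5 + 14.44 + 3.509 − 41 = 35.449 °C
Rounded to 0.1 °C: CPT ≈ 35.4 °C

35.4 °C


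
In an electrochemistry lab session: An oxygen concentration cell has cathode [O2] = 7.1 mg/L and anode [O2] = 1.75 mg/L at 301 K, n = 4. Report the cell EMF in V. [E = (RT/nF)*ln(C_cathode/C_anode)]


Apply the Nernst concentration-cell relation: E = (RT/nF)*ln(C_cathode/C_anode)
RT/nF = 8.314*301/(4*96485) = 0.0064842 V
ln(7.1/1.75) = 1.40048
E = 0.0064842 * 1.40048 = 0.00908 V

0.00908 V


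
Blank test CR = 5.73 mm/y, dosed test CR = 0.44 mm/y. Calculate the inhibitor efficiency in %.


Apply the inhibitor-efficiency definition: IE = (CR_blank − CR_inh)/CR_blank × 100
IE = (5.73 − 0.44) / 5.73 × 100
IE = 5.29 / 5.73 × 100 = 92.3 %

92.3 %


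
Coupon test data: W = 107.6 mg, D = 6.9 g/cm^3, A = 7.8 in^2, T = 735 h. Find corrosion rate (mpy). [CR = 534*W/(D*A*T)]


Apply the mpy weight-loss relation: CR = 534 * W / (D * A * T)
Numerator: 534 * 107.6 = 57458.4
Denominator: 6.9 * 7.8 * 735 = 39557.7
CR = 57458.4 / 39557.7 = 1.4525 mpy

1.4525 mpy


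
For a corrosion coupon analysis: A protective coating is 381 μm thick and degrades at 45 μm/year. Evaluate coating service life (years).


Service life = thickness / degradation rate
Life = 381 / 45 = 8.5 years

8.5 years


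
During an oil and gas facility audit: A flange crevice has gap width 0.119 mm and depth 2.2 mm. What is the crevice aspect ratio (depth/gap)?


Aspect ratio = depth / gap
Ratio = 2.2 / 0.119 = 18.5

18.5


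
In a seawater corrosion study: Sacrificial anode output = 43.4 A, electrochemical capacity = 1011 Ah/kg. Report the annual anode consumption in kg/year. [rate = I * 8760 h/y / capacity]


Annual consumption = current * hours per year / capacity
Rate = 43.4 * 8760 / 1011 = 376.0 kg/year

376.0 kg/year


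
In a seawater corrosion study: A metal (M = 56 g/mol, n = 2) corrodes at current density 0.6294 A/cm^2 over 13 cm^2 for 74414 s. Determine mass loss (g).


Apply Faraday's law: m = i*A*t*M / (n*F)
Total charge passed Q = i*A*t = 0.6294*13*74414 = 608870.2308 C
m = Q*M/(n*F) = 608870.2308*56/(2*96485) = 176.694 g

176.694 g


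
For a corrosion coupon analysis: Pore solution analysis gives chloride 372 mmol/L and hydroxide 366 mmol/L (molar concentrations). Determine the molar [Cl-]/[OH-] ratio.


Threshold parameter = [Cl-] / [OH-] (molar basis; both in mmol/L, so units cancel)
Ratio = 372 / 366 = 1.02

1.02


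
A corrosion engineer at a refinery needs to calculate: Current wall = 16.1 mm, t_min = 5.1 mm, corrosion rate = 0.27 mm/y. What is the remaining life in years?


Apply the remaining-life relation: RL = (t_current − t_min) / CR
RL = (16.1 − 5.1) / 0.27 = 11.0 / 0.27 = 40.7 years

40.7 years


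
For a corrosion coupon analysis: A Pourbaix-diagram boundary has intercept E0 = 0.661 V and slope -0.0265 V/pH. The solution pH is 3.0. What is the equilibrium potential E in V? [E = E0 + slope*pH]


Apply the Pourbaix line equation: E = E0 + slope*pH
E = 0.661 + (-0.0265)*3.0 = 0.661 + (-0.0795) = 0.5815 V
Rounded to 4 decimal places: E = 0.5815 V

0.5815 V


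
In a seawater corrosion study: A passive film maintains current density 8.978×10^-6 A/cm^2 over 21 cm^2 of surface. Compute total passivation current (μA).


I = i_pass * A, then convert A → μA (×10^6)
I = 8.978×10^-6 * 21 * 10^6 = 188.54 μA

188.54 μA


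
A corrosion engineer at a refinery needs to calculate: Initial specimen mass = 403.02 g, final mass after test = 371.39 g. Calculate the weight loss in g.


Weight loss = initial − final
WL = 403.02 − 371.39 = 31.63 g

31.63 g


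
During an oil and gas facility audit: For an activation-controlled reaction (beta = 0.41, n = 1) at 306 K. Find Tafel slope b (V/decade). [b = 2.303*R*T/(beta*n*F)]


Apply the Tafel slope relation: b = 2.303*R*T/(beta*n*F)
Numerator: 2.303 * 8.314 * 306 = 5859.03
Denominator: 0.41 * 1 * 96485 = 39558.85
b = 5859.03 / 39558.85 = 0.148 V/decade

0.148 V/decade


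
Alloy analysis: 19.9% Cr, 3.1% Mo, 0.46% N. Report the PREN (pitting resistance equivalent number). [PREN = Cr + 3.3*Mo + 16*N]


Apply the PREN formula: PREN = Cr + 3.3*Mo + 16*N
PREN = 19.9 + 3.3*3.1 + 16*0.46
PREN = 19.9 + 10.23 + 7.36 = 37.49

37.49


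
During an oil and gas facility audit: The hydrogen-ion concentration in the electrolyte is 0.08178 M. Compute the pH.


pH = −log10[H+]
pH = −log10(0.08178) = 1.09

1.09


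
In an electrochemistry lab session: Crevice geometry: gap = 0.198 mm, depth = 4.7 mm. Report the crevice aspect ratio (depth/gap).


Aspect ratio = depth / gap
Ratio = 4.7 / 0.198 = 23.7

23.7


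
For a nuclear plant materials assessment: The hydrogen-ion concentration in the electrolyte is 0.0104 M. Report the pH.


pH = −log10[H+]
pH = −log10(0.0104) = 1.98

1.98


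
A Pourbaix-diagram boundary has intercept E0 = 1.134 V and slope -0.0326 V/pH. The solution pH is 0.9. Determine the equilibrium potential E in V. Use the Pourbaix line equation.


Apply the Pourbaix line equation: E = E0 + slope*pH
E = 1.134 + (-0.0326)*0.9 = 1.134 + (-0.02934) = 1.10466 V
Rounded to 4 decimal places: E = 1.1047 V

1.1047 V


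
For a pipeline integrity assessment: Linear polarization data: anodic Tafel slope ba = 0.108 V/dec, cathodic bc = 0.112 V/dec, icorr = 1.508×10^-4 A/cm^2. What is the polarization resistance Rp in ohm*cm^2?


Apply the Stern-Geary equation: Rp = ba*bc / (2.303*icorr*(ba+bc))
ba*bc = 0.108*0.112 = 0.012096
ba+bc = 0.22; 2.303*icorr*(ba+bc) = 2.303*1.508×10^-4*0.22 = 7.6404328×10^-5
Rp = 0.012096 / 7.6404328×10^-5 = 158.32 ohm*cm^2

158.32 ohm*cm^2


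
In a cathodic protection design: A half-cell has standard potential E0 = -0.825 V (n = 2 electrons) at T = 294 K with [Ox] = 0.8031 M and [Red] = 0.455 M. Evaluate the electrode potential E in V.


Apply the Nernst equation: E = E0 + (RT/nF)*ln([Ox]/[Red])
Step 1: RT/nF = 8.314*294/(2*96485) = 0.01266682 V
Step 2: [Ox]/[Red] = 0.8031/0.455 = 1.765055
Step 3: ln(1.765055) = 0.568182
Step 4: correction = 0.01266682 * 0.568182 = 0.007 V
E = -0.825 + 0.007 = -0.818 V

-0.818 V


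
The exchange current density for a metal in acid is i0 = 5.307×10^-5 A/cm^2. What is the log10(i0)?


i0 = 5.307×10^-5 A/cm^2
log10(i0) = -4.275

-4.275


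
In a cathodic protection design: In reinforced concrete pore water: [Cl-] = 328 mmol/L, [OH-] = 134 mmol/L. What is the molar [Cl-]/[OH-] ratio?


Threshold parameter = [Cl-] / [OH-] (molar basis; both in mmol/L, so units cancel)
Ratio = 328 / 134 = 2.45

2.45


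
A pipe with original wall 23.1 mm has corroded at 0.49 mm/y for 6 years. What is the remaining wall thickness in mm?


Remaining wall = original − CR × time
t = 23.1 − 0.49*6 = 23.1 − 2.94 = 20.16 mm

20.16 mm


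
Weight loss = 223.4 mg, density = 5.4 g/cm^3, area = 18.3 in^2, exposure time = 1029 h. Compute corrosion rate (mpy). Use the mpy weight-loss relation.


Apply the mpy weight-loss relation: CR = 534 * W / (D * A * T)
Numerator: 534 * 223.4 = 119295.6
Denominator: 5.4 * 18.3 * 1029 = 101685.78
CR = 119295.6 / 101685.78 = 1.1732 mpy

1.1732 mpy


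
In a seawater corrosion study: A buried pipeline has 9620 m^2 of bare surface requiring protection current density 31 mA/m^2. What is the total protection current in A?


I = area * current density, then convert mA → A (÷1000)
I = 9620 * 31 / 1000 = 298.22 A

298.22 A


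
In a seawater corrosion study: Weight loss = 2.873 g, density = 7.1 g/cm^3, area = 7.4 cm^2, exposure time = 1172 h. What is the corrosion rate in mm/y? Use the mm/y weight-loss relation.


Apply the mm/y weight-loss relation: CR = 87600 * W / (D * A * T)
Numerator: 87600 * 2.873 = 251674.8
Denominator: 7.1 * 7.4 * 1172 = 61576.88
CR = 251674.8 / 61576.88 = 4.087164 mm/y

4.087164 mm/y


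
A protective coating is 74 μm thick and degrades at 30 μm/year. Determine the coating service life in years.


Service life = thickness / degradation rate
Life = 74 / 30 = 2.5 years

2.5 years


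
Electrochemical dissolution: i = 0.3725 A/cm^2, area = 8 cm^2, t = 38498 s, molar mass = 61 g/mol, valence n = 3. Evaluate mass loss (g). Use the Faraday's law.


Apply Faraday's law: m = i*A*t*M / (n*F)
Total charge passed Q = i*A*t = 0.3725*8*38498 = 114724.04 C
m = Q*M/(n*F) = 114724.04*61/(3*96485) = 24.177 g

24.177 g


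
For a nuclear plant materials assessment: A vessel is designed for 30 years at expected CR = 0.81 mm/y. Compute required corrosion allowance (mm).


Corrosion allowance = CR × design life
CA = 0.81 * 30 = 24.3 mm

24.3 mm


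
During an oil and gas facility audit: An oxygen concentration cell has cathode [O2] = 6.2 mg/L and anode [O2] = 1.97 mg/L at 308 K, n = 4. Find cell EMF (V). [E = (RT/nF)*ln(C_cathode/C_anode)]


Apply the Nernst concentration-cell relation: E = (RT/nF)*ln(C_cathode/C_anode)
RT/nF = 8.314*308/(4*96485) = 0.006635 V
ln(6.2/1.97) = 1.14652
E = 0.006635 * 1.14652 = 0.00761 V

0.00761 V


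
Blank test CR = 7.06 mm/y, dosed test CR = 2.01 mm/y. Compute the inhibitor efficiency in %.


Apply the inhibitor-efficiency definition: IE = (CR_blank − CR_inh)/CR_blank × 100
IE = (7.06 − 2.01) / 7.06 × 100
IE = 5.05 / 7.06 × 100 = 71.5 %

71.5 %


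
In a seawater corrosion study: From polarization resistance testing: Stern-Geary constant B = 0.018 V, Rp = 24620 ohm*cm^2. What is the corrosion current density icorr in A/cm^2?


Apply the Stern-Geary relation: icorr = B / Rp
icorr = 0.018 / 24620 = 7.311×10^-7 A/cm^2

7.311×10^-7 A/cm^2


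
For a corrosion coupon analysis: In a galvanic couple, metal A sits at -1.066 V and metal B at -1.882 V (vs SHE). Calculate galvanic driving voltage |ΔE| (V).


Driving voltage is the absolute potential difference.
|ΔE| = |-1.066 − (-1.882)| = 0.816 V

0.816 V


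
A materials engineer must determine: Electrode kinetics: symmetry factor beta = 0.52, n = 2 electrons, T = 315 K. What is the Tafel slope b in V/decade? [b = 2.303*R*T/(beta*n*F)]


Apply the Tafel slope relation: b = 2.303*R*T/(beta*n*F)
Numerator: 2.303 * 8.314 * 315 = 6031.35
Denominator: 0.52 * 2 * 96485 = 100344.4
b = 6031.35 / 100344.4 = 0.0601 V/decade

0.0601 V/decade


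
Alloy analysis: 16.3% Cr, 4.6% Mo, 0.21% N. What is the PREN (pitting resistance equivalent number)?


Apply the PREN formula: PREN = Cr + 3.3*Mo + 16*N
PREN = 16.3 + 3.3*4.6 + 16*0.21
PREN = 16.3 + 15.18 + 3.36 = 34.84

34.84


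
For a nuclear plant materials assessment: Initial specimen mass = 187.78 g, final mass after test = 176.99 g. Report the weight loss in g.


Weight loss = initial − final
WL = 187.78 − 176.99 = 10.79 g

10.79 g


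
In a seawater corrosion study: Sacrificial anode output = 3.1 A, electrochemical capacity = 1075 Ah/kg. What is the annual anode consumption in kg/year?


Annual consumption = current * hours per year / capacity
Rate = 3.1 * 8760 / 1075 = 25.3 kg/year

25.3 kg/year


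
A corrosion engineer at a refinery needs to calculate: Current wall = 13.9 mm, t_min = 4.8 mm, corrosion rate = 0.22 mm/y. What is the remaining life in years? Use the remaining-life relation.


Apply the remaining-life relation: RL = (t_current − t_min) / CR
RL = (13.9 − 4.8) / 0.22 = 9.1 / 0.22 = 41.4 years

41.4 years


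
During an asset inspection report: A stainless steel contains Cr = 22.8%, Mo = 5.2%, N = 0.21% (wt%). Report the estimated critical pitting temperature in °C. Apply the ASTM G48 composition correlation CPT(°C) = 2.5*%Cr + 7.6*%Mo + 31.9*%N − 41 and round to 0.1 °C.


Apply the ASTM G48 empirical CPT estimate: CPT(°C) = 2.5*%Cr + 7.6*%Mo + 31.9*%N − 41
2.5*22.8 = 57; 7.6*5.2 = 39.52; 31.9*0.21 = 6.699
CPT = 57 + 39.52 + 6.699 − 41 = 62.219 °C
Rounded to 0.1 °C: CPT ≈ 62.2 °C

62.2 °C


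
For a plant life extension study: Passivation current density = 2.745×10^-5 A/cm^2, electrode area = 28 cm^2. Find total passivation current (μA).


I = i_pass * A, then convert A → μA (×10^6)
I = 2.745×10^-5 * 28 * 10^6 = 768.6 μA

768.6 μA


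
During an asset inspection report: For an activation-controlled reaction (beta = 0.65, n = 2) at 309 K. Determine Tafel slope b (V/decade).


Apply the Tafel slope relation: b = 2.303*R*T/(beta*n*F)
Numerator: 2.303 * 8.314 * 309 = 5916.47
Denominator: 0.65 * 2 * 96485 = 125430.5
b = 5916.47 / 125430.5 = 0.0472 V/decade

0.0472 V/decade


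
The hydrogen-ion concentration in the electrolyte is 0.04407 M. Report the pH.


pH = −log10[H+]
pH = −log10(0.04407) = 1.36

1.36


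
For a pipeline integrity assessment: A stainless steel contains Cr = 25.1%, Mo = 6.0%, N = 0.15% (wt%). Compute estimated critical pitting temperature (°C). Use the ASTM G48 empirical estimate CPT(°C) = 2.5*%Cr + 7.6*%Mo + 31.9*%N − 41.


Apply the ASTM G48 empirical CPT estimate: CPT(°C) = 2.5*%Cr + 7.6*%Mo + 31.9*%N − 41
2.5*25.1 = 62.75; 7.6*6.0 = 45.6; 31.9*0.15 = 4.785
CPT = 62.75 + 45.6 + 4.785 − 41 = 72.135 °C
Rounded to 0.1 °C: CPT ≈ 72.1 °C

72.1 °C


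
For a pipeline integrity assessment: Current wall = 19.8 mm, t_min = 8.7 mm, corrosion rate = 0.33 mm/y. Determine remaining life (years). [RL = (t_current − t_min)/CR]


Apply the remaining-life relation: RL = (t_current − t_min) / CR
RL = (19.8 − 8.7) / 0.33 = 11.1 / 0.33 = 33.6 years

33.6 years


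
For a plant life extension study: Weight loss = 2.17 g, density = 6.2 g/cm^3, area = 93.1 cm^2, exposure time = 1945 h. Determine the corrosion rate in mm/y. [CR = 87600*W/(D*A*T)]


Apply the mm/y weight-loss relation: CR = 87600 * W / (D * A * T)
Numerator: 87600 * 2.17 = 190092.0
Denominator: 6.2 * 93.1 * 1945 = 1122692.9
CR = 190092.0 / 1122692.9 = 0.169318 mm/y

0.169318 mm/y


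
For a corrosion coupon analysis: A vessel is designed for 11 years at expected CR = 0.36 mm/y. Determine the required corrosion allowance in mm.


Corrosion allowance = CR × design life
CA = 0.36 * 11 = 3.96 mm

3.96 mm


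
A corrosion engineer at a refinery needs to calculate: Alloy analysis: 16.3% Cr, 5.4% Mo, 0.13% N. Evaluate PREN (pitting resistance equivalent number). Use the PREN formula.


Apply the PREN formula: PREN = Cr + 3.3*Mo + 16*N
PREN = 16.3 + 3.3*5.4 + 16*0.13
PREN = 16.3 + 17.82 + 2.08 = 36.2

36.2


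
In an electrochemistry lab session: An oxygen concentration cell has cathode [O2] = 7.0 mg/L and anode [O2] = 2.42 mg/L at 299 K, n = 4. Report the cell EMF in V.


Apply the Nernst concentration-cell relation: E = (RT/nF)*ln(C_cathode/C_anode)
RT/nF = 8.314*299/(4*96485) = 0.00644112 V
ln(7.0/2.42) = 1.06214
E = 0.00644112 * 1.06214 = 0.00684 V

0.00684 V


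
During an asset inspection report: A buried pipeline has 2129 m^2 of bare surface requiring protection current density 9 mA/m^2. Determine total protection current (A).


I = area * current density, then convert mA → A (÷1000)
I = 2129 * 9 / 1000 = 19.16 A

19.16 A


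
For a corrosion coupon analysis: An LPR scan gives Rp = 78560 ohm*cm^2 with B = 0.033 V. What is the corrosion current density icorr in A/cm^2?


Apply the Stern-Geary relation: icorr = B / Rp
icorr = 0.033 / 78560 = 4.201×10^-7 A/cm^2

4.201×10^-7 A/cm^2


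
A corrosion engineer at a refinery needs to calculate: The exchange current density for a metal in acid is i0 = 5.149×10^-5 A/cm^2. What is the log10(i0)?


i0 = 5.149×10^-5 A/cm^2
log10(i0) = -4.288

-4.288


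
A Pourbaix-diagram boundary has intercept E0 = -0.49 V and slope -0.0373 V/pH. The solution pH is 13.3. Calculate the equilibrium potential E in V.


Apply the Pourbaix line equation: E = E0 + slope*pH
E = -0.49 + (-0.0373)*13.3 = -0.49 + (-0.49609) = -0.98609 V
Rounded to 3 decimal places: E = -0.986 V

-0.986 V


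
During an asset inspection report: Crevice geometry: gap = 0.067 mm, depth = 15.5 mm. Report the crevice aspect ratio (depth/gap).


Aspect ratio = depth / gap
Ratio = 15.5 / 0.067 = 231.3

231.3


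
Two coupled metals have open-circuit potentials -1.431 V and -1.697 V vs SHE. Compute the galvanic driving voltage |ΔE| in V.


Driving voltage is the absolute potential difference.
|ΔE| = |-1.431 − (-1.697)| = 0.266 V

0.266 V


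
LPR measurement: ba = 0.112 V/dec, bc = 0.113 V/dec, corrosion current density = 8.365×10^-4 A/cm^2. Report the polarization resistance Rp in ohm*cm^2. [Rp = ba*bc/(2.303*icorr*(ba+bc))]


Apply the Stern-Geary equation: Rp = ba*bc / (2.303*icorr*(ba+bc))
ba*bc = 0.112*0.113 = 0.012656
ba+bc = 0.225; 2.303*icorr*(ba+bc) = 2.303*8.365×10^-4*0.225 = 4.3345339×10^-4
Rp = 0.012656 / 4.3345339×10^-4 = 29.2 ohm*cm^2

29.2 ohm*cm^2


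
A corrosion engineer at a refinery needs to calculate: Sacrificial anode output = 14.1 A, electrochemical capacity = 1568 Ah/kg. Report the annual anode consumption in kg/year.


Annual consumption = current * hours per year / capacity
Rate = 14.1 * 8760 / 1568 = 78.8 kg/year

78.8 kg/year


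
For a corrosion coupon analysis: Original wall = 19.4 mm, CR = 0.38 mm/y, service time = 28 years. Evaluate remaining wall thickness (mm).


Remaining wall = original − CR × time
t = 19.4 − 0.38*28 = 19.4 − 10.64 = 8.76 mm

8.76 mm


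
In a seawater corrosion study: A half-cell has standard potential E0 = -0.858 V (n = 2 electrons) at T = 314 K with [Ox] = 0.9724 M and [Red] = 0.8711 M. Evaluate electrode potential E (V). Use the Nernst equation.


Apply the Nernst equation: E = E0 + (RT/nF)*ln([Ox]/[Red])
Step 1: RT/nF = 8.314*314/(2*96485) = 0.01352851 V
Step 2: [Ox]/[Red] = 0.9724/0.8711 = 1.11629
Step 3: ln(1.11629) = 0.110011
Step 4: correction = 0.01352851 * 0.110011 = 0.001 V
E = -0.858 + 0.001 = -0.857 V

-0.857 V


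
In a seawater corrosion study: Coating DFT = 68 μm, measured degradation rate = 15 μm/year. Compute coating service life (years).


Service life = thickness / degradation rate
Life = 68 / 15 = 4.5 years

4.5 years


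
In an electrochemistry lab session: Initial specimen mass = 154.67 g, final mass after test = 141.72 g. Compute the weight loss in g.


Weight loss = initial − final
WL = 154.67 − 141.72 = 12.95 g

12.95 g


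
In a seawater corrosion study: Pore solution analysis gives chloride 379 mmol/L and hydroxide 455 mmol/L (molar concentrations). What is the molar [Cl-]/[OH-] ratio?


Threshold parameter = [Cl-] / [OH-] (molar basis; both in mmol/L, so units cancel)
Ratio = 379 / 455 = 0.83

0.83


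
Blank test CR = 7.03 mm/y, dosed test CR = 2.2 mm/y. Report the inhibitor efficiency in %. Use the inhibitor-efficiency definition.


Apply the inhibitor-efficiency definition: IE = (CR_blank − CR_inh)/CR_blank × 100
IE = (7.03 − 2.2) / 7.03 × 100
IE = 4.83 / 7.03 × 100 = 68.7 %

68.7 %


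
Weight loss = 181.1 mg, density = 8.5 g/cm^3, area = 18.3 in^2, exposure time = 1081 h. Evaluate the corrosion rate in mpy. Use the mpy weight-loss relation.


Apply the mpy weight-loss relation: CR = 534 * W / (D * A * T)
Numerator: 534 * 181.1 = 96707.4
Denominator: 8.5 * 18.3 * 1081 = 168149.55
CR = 96707.4 / 168149.55 = 0.575 mpy

0.575 mpy


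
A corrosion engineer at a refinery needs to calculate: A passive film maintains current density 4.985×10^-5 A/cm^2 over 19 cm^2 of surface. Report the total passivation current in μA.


I = i_pass * A, then convert A → μA (×10^6)
I = 4.985×10^-5 * 19 * 10^6 = 947.15 μA

947.15 μA


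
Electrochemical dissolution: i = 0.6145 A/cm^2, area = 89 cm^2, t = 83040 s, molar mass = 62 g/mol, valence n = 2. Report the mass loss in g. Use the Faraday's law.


Apply Faraday's law: m = i*A*t*M / (n*F)
Total charge passed Q = i*A*t = 0.6145*89*83040 = 4541499.12 C
m = Q*M/(n*F) = 4541499.12*62/(2*96485) = 1459.154 g

1459.154 g


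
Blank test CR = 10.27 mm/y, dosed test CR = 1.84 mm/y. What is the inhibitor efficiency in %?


Apply the inhibitor-efficiency definition: IE = (CR_blank − CR_inh)/CR_blank × 100
IE = (10.27 − 1.84) / 10.27 × 100
IE = 8.43 / 10.27 × 100 = 82.1 %

82.1 %


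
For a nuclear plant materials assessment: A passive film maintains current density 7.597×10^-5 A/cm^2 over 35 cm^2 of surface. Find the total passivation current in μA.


I = i_pass * A, then convert A → μA (×10^6)
I = 7.597×10^-5 * 35 * 10^6 = 2658.95 μA

2658.95 μA


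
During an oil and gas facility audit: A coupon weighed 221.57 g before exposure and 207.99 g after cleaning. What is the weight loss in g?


Weight loss = initial − final
WL = 221.57 − 207.99 = 13.58 g

13.58 g


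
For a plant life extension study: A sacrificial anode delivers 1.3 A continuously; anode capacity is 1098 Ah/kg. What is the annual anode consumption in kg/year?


Annual consumption = current * hours per year / capacity
Rate = 1.3 * 8760 / 1098 = 10.4 kg/year

10.4 kg/year


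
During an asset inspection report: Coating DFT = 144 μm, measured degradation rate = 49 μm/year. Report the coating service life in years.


Service life = thickness / degradation rate
Life = 144 / 49 = 2.9 years

2.9 years


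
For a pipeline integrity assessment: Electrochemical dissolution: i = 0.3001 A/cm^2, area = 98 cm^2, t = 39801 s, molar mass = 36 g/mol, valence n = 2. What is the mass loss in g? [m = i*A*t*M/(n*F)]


Apply Faraday's law: m = i*A*t*M / (n*F)
Total charge passed Q = i*A*t = 0.3001*98*39801 = 1170539.4498 C
m = Q*M/(n*F) = 1170539.4498*36/(2*96485) = 218.3729 g

218.3729 g


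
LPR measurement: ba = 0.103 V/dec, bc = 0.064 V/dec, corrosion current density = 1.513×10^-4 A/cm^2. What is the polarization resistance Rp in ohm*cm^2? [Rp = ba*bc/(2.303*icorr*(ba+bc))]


Apply the Stern-Geary equation: Rp = ba*bc / (2.303*icorr*(ba+bc))
ba*bc = 0.103*0.064 = 0.006592
ba+bc = 0.167; 2.303*icorr*(ba+bc) = 2.303*1.513×10^-4*0.167 = 5.8190131×10^-5
Rp = 0.006592 / 5.8190131×10^-5 = 113.28 ohm*cm^2

113.28 ohm*cm^2


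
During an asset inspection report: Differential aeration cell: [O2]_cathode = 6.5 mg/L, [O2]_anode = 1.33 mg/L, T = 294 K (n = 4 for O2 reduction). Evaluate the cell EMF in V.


Apply the Nernst concentration-cell relation: E = (RT/nF)*ln(C_cathode/C_anode)
RT/nF = 8.314*294/(4*96485) = 0.00633341 V
ln(6.5/1.33) = 1.58662
E = 0.00633341 * 1.58662 = 0.01005 V

0.01005 V


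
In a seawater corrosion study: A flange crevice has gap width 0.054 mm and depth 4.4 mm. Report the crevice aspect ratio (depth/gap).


Aspect ratio = depth / gap
Ratio = 4.4 / 0.054 = 81.5

81.5


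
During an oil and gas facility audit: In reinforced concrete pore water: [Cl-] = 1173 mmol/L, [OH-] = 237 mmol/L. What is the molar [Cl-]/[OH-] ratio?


Threshold parameter = [Cl-] / [OH-] (molar basis; both in mmol/L, so units cancel)
Ratio = 1173 / 237 = 4.95

4.95


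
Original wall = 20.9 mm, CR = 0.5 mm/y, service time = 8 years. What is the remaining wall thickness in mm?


Remaining wall = original − CR × time
t = 20.9 − 0.5*8 = 20.9 − 4.0 = 16.9 mm

16.9 mm


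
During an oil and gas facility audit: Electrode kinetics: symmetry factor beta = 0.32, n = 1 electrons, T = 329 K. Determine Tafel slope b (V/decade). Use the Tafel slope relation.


Apply the Tafel slope relation: b = 2.303*R*T/(beta*n*F)
Numerator: 2.303 * 8.314 * 329 = 6299.41
Denominator: 0.32 * 1 * 96485 = 30875.2
b = 6299.41 / 30875.2 = 0.204 V/decade

0.204 V/decade


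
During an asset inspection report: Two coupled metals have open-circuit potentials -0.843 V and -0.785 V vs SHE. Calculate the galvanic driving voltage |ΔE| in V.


Driving voltage is the absolute potential difference.
|ΔE| = |-0.843 − (-0.785)| = 0.058 V

0.058 V


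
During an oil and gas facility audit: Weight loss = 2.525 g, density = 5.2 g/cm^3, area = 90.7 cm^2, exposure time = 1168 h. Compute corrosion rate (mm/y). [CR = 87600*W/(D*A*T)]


Apply the mm/y weight-loss relation: CR = 87600 * W / (D * A * T)
Numerator: 87600 * 2.525 = 221190.0
Denominator: 5.2 * 90.7 * 1168 = 550875.52
CR = 221190.0 / 550875.52 = 0.401524 mm/y

0.401524 mm/y


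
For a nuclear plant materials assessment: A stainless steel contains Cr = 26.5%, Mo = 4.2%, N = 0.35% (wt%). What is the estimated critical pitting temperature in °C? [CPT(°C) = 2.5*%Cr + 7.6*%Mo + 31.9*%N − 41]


Apply the ASTM G48 empirical CPT estimate: CPT(°C) = 2.5*%Cr + 7.6*%Mo + 31.9*%N − 41
2.5*26.5 = 66.25; 7.6*4.2 = 31.92; 31.9*0.35 = 11.165
CPT = 66.25 + 31.92 + 11.165 − 41 = 68.335 °C
Rounded to 0.1 °C: CPT ≈ 68.3 °C

68.3 °C


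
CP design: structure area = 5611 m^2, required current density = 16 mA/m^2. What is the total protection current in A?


I = area * current density, then convert mA → A (÷1000)
I = 5611 * 16 / 1000 = 89.78 A

89.78 A
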